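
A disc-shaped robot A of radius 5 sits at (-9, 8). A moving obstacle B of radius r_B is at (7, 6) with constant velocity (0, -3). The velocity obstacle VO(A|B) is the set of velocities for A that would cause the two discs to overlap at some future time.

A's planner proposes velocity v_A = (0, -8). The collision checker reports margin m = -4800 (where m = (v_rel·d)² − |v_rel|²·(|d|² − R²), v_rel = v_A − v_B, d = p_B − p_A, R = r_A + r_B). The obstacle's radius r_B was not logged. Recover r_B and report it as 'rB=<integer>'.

m = -4800
d = (16, -2);  v_rel = (0, -5),  |v_rel|² = 25
v_rel×d = (0)·(-2) − (-5)·(16) = 80
since m = R²·25 − 80²:  R² = (6400 + -4800) / 25 = 64
R = √64 = 8  ⇒  r_B = 8 − 5 = 3

rB=3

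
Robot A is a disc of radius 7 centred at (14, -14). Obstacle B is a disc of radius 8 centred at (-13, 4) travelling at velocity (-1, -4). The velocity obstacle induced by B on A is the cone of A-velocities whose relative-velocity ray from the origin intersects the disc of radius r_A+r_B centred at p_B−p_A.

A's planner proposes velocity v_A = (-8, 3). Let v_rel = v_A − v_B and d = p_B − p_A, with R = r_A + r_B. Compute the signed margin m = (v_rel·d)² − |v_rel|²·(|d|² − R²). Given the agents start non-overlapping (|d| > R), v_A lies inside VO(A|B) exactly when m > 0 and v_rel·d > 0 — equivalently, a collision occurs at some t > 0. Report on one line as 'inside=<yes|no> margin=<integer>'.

d = (-27, 18),  |d|² = 1053;  R = 7+8 = 15,  c = 1053−15² = 828
v_rel = (-7, 7),  |v_rel|² = 98;  v_rel·d = (-7)·(-27) + (7)·(18) = 315
98·t² − 630·t + 828 = 0  ⇒  m = 315² − 98·828 = 18081
m = 18081 > 0,  v_rel·d = 315 > 0  ⇒  inside

inside=yes margin=18081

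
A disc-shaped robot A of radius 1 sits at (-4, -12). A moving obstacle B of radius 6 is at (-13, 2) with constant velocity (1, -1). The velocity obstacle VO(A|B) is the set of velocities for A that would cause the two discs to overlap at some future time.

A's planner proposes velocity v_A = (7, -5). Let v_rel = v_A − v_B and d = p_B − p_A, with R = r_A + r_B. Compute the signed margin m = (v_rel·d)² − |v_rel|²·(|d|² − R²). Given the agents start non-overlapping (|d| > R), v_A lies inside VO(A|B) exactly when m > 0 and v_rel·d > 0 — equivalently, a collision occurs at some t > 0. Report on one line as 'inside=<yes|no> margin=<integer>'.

d = (-9, 14),  |d|² = 277;  R = 1+6 = 7,  c = 277−7² = 228
v_rel = (6, -4),  |v_rel|² = 52;  v_rel·d = (6)·(-9) + (-4)·(14) = -110
52·t² + 220·t + 228 = 0  ⇒  m = (-110)² − 52·228 = 244
m = 244 > 0,  v_rel·d = -110 < 0  ⇒  outside

inside=no margin=244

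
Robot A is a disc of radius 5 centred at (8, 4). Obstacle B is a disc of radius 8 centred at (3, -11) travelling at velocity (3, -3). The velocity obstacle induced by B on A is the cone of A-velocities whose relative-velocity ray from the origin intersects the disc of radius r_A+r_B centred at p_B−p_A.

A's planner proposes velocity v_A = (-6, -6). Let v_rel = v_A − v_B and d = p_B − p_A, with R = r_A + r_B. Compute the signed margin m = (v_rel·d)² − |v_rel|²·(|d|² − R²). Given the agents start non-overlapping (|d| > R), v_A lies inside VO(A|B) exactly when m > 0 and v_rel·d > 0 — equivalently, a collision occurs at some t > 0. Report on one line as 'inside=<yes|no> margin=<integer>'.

d = (-5, -15),  |d|² = 250;  R = 5+8 = 13,  c = 250−13² = 81
v_rel = (-9, -3),  |v_rel|² = 90;  v_rel·d = (-9)·(-5) + (-3)·(-15) = 90
90·t² − 180·t + 81 = 0  ⇒  m = 90² − 90·81 = 810
m = 810 > 0,  v_rel·d = 90 > 0  ⇒  inside

inside=yes margin=810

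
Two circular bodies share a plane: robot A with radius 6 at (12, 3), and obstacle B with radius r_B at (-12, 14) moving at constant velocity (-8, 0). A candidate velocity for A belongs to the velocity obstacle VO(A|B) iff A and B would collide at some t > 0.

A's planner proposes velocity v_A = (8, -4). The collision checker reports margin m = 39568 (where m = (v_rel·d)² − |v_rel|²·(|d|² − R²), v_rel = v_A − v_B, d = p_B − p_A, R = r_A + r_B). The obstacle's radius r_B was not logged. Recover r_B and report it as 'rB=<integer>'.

m = 39568
d = (-24, 11);  v_rel = (16, -4),  |v_rel|² = 272
v_rel×d = (16)·(11) − (-4)·(-24) = 80
since m = R²·272 − 80²:  R² = (6400 + 39568) / 272 = 169
R = √169 = 13  ⇒  r_B = 13 − 6 = 7

rB=7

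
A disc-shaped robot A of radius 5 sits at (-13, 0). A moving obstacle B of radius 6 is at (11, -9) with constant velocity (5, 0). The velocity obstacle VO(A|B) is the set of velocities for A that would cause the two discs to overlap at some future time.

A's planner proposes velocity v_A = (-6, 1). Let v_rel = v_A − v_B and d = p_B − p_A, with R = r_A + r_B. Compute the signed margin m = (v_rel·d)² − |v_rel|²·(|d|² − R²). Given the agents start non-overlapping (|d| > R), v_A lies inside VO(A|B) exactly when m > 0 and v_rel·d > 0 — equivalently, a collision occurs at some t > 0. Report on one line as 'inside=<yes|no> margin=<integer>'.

d = (24, -9),  |d|² = 657;  R = 5+6 = 11,  c = 657−11² = 536
v_rel = (-11, 1),  |v_rel|² = 122;  v_rel·d = (-11)·(24) + (1)·(-9) = -273
122·t² + 546·t + 536 = 0  ⇒  m = (-273)² − 122·536 = 9137
m = 9137 > 0,  v_rel·d = -273 < 0  ⇒  outside

inside=no margin=9137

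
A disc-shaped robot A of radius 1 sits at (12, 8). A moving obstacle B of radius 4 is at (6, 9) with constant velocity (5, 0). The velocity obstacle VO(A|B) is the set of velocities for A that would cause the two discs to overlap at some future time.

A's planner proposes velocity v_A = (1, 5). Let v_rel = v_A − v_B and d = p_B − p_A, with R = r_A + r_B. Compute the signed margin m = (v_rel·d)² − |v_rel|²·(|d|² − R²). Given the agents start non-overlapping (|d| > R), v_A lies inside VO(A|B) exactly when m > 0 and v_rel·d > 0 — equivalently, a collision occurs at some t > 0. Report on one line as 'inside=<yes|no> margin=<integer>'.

d = (-6, 1),  |d|² = 37;  R = 1+4 = 5,  c = 37−5² = 12
v_rel = (-4, 5),  |v_rel|² = 41;  v_rel·d = (-4)·(-6) + (5)·(1) = 29
41·t² − 58·t + 12 = 0  ⇒  m = 29² − 41·12 = 349
m = 349 > 0,  v_rel·d = 29 > 0  ⇒  inside

inside=yes margin=349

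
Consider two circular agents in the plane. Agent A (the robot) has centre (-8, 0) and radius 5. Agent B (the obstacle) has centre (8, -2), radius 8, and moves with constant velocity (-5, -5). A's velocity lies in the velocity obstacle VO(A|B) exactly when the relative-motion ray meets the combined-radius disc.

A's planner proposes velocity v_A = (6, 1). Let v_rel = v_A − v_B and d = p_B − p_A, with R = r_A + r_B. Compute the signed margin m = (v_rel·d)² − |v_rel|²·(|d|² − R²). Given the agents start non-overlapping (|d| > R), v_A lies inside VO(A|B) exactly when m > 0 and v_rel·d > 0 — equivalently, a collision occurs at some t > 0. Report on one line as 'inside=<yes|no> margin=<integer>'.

d = (16, -2),  |d|² = 260;  R = 5+8 = 13,  c = 260−13² = 91
v_rel = (11, 6),  |v_rel|² = 157;  v_rel·d = (11)·(16) + (6)·(-2) = 164
157·t² − 328·t + 91 = 0  ⇒  m = 164² − 157·91 = 12609
m = 12609 > 0,  v_rel·d = 164 > 0  ⇒  inside

inside=yes margin=12609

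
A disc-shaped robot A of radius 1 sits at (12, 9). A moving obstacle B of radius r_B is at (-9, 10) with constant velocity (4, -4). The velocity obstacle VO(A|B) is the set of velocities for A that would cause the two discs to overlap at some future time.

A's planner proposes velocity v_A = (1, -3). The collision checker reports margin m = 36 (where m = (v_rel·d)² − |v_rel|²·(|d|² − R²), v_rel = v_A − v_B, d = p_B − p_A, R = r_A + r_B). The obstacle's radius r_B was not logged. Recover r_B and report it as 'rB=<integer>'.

m = 36
d = (-21, 1);  v_rel = (-3, 1),  |v_rel|² = 10
v_rel×d = (-3)·(1) − (1)·(-21) = 18
since m = R²·10 − 18²:  R² = (324 + 36) / 10 = 36
R = √36 = 6  ⇒  r_B = 6 − 1 = 5

rB=5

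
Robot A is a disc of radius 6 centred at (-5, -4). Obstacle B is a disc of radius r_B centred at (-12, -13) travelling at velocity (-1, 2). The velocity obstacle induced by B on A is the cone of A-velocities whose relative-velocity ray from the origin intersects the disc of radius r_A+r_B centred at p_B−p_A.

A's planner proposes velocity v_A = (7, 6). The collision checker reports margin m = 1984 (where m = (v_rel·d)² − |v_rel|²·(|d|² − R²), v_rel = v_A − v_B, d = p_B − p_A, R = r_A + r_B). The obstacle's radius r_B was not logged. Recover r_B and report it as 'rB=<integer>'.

m = 1984
d = (-7, -9);  v_rel = (8, 4),  |v_rel|² = 80
v_rel×d = (8)·(-9) − (4)·(-7) = -44
since m = R²·80 − (-44)²:  R² = (1936 + 1984) / 80 = 49
R = √49 = 7  ⇒  r_B = 7 − 6 = 1

rB=1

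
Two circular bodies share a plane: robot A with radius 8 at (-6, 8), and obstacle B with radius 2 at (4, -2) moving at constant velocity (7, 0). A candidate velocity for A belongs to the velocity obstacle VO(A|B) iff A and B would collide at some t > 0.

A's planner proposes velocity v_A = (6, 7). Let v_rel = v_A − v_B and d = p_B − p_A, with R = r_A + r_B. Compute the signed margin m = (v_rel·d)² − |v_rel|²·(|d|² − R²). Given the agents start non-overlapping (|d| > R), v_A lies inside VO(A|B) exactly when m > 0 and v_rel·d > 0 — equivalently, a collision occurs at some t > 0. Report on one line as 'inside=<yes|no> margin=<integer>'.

d = (10, -10),  |d|² = 200;  R = 8+2 = 10,  c = 200−10² = 100
v_rel = (-1, 7),  |v_rel|² = 50;  v_rel·d = (-1)·(10) + (7)·(-10) = -80
50·t² + 160·t + 100 = 0  ⇒  m = (-80)² − 50·100 = 1400
m = 1400 > 0,  v_rel·d = -80 < 0  ⇒  outside

inside=no margin=1400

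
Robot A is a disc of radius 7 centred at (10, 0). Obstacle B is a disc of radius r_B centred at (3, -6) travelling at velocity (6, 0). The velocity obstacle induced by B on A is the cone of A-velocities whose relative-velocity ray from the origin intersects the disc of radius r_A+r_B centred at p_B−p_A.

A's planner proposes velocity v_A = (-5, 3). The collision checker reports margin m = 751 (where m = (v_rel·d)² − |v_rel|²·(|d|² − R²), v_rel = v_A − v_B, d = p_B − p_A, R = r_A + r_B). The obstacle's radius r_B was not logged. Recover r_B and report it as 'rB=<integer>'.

m = 751
d = (-7, -6);  v_rel = (-11, 3),  |v_rel|² = 130
v_rel×d = (-11)·(-6) − (3)·(-7) = 87
since m = R²·130 − 87²:  R² = (7569 + 751) / 130 = 64
R = √64 = 8  ⇒  r_B = 8 − 7 = 1

rB=1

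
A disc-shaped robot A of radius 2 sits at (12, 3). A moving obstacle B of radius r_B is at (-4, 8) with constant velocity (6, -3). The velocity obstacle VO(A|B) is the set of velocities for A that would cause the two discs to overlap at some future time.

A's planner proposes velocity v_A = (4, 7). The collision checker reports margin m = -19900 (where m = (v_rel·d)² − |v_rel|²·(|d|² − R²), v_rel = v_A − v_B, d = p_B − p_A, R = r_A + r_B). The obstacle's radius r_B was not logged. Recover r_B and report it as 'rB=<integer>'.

m = -19900
d = (-16, 5);  v_rel = (-2, 10),  |v_rel|² = 104
v_rel×d = (-2)·(5) − (10)·(-16) = 150
since m = R²·104 − 150²:  R² = (22500 + -19900) / 104 = 25
R = √25 = 5  ⇒  r_B = 5 − 2 = 3

rB=3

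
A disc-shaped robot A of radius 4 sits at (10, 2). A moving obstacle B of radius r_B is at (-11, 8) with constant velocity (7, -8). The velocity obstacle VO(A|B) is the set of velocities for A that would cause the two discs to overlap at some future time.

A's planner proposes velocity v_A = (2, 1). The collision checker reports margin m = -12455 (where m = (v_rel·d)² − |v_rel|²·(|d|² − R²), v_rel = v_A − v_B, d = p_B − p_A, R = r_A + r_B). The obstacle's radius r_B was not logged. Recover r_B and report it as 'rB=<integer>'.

m = -12455
d = (-21, 6);  v_rel = (-5, 9),  |v_rel|² = 106
v_rel×d = (-5)·(6) − (9)·(-21) = 159
since m = R²·106 − 159²:  R² = (25281 + -12455) / 106 = 121
R = √121 = 11  ⇒  r_B = 11 − 4 = 7

rB=7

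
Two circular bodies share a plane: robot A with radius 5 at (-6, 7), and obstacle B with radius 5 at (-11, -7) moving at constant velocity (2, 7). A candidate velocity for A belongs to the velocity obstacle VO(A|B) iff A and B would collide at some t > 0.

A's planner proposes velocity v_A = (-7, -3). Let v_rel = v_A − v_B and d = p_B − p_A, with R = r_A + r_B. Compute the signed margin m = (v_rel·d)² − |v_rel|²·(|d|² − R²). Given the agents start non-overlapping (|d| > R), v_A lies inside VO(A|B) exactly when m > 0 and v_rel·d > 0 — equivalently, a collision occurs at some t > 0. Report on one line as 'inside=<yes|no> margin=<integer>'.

d = (-5, -14),  |d|² = 221;  R = 5+5 = 10,  c = 221−10² = 121
v_rel = (-9, -10),  |v_rel|² = 181;  v_rel·d = (-9)·(-5) + (-10)·(-14) = 185
181·t² − 370·t + 121 = 0  ⇒  m = 185² − 181·121 = 12324
m = 12324 > 0,  v_rel·d = 185 > 0  ⇒  inside

inside=yes margin=12324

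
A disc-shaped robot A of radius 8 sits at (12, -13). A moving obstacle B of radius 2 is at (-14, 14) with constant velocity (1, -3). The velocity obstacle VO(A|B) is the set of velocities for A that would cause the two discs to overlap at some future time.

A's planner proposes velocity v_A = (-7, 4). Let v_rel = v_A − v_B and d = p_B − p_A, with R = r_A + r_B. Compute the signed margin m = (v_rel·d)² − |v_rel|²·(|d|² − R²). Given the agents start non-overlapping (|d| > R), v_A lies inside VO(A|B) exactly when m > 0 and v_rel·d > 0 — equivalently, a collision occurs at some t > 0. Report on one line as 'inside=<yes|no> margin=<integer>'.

d = (-26, 27),  |d|² = 1405;  R = 8+2 = 10,  c = 1405−10² = 1305
v_rel = (-8, 7),  |v_rel|² = 113;  v_rel·d = (-8)·(-26) + (7)·(27) = 397
113·t² − 794·t + 1305 = 0  ⇒  m = 397² − 113·1305 = 10144
m = 10144 > 0,  v_rel·d = 397 > 0  ⇒  inside

inside=yes margin=10144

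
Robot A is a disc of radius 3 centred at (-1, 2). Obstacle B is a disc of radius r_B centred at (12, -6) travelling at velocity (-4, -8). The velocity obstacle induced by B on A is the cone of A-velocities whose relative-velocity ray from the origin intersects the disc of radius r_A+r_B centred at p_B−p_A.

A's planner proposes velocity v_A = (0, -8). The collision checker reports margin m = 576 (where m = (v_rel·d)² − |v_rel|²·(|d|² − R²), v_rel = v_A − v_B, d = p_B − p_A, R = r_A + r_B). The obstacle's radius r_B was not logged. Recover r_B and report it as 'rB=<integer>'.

m = 576
d = (13, -8);  v_rel = (4, 0),  |v_rel|² = 16
v_rel×d = (4)·(-8) − (0)·(13) = -32
since m = R²·16 − (-32)²:  R² = (1024 + 576) / 16 = 100
R = √100 = 10  ⇒  r_B = 10 − 3 = 7

rB=7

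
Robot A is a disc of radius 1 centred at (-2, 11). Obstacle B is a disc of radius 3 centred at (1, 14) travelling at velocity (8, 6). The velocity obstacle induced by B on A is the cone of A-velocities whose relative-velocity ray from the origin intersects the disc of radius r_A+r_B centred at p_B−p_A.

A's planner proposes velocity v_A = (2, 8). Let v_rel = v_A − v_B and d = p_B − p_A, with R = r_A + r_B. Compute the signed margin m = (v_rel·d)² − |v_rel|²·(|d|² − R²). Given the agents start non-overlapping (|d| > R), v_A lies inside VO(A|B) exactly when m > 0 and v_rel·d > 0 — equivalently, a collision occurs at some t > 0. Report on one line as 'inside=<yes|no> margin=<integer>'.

d = (3, 3),  |d|² = 18;  R = 1+3 = 4,  c = 18−4² = 2
v_rel = (-6, 2),  |v_rel|² = 40;  v_rel·d = (-6)·(3) + (2)·(3) = -12
40·t² + 24·t + 2 = 0  ⇒  m = (-12)² − 40·2 = 64
m = 64 > 0,  v_rel·d = -12 < 0  ⇒  outside

inside=no margin=64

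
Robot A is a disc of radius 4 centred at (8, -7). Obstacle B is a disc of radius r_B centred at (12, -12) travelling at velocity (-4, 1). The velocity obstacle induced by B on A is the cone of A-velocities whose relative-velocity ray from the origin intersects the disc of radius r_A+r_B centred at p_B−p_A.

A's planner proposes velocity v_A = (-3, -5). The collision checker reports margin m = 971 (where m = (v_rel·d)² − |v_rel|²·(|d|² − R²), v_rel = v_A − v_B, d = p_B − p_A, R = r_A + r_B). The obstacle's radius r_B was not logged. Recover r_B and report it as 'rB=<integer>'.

m = 971
d = (4, -5);  v_rel = (1, -6),  |v_rel|² = 37
v_rel×d = (1)·(-5) − (-6)·(4) = 19
since m = R²·37 − 19²:  R² = (361 + 971) / 37 = 36
R = √36 = 6  ⇒  r_B = 6 − 4 = 2

rB=2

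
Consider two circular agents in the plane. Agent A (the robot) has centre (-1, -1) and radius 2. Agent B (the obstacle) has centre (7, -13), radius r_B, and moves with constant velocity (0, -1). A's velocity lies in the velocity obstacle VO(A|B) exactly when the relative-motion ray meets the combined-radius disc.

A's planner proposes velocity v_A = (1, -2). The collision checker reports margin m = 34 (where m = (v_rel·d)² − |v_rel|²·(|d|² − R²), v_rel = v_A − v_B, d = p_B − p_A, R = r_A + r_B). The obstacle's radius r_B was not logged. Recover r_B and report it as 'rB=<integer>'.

m = 34
d = (8, -12);  v_rel = (1, -1),  |v_rel|² = 2
v_rel×d = (1)·(-12) − (-1)·(8) = -4
since m = R²·2 − (-4)²:  R² = (16 + 34) / 2 = 25
R = √25 = 5  ⇒  r_B = 5 − 2 = 3

rB=3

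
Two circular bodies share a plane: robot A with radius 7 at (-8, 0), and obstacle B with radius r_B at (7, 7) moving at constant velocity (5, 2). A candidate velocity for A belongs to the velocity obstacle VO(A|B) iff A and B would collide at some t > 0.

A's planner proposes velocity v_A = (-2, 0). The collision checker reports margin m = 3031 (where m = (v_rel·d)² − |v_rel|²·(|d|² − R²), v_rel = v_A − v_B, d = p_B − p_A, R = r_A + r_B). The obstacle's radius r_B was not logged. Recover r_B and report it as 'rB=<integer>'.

m = 3031
d = (15, 7);  v_rel = (-7, -2),  |v_rel|² = 53
v_rel×d = (-7)·(7) − (-2)·(15) = -19
since m = R²·53 − (-19)²:  R² = (361 + 3031) / 53 = 64
R = √64 = 8  ⇒  r_B = 8 − 7 = 1

rB=1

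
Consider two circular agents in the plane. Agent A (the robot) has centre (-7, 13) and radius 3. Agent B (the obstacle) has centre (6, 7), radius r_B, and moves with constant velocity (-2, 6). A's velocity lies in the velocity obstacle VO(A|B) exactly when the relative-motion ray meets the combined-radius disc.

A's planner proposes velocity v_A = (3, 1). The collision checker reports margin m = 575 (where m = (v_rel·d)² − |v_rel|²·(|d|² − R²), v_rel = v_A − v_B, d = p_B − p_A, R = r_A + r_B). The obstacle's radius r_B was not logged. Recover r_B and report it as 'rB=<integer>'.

m = 575
d = (13, -6);  v_rel = (5, -5),  |v_rel|² = 50
v_rel×d = (5)·(-6) − (-5)·(13) = 35
since m = R²·50 − 35²:  R² = (1225 + 575) / 50 = 36
R = √36 = 6  ⇒  r_B = 6 − 3 = 3

rB=3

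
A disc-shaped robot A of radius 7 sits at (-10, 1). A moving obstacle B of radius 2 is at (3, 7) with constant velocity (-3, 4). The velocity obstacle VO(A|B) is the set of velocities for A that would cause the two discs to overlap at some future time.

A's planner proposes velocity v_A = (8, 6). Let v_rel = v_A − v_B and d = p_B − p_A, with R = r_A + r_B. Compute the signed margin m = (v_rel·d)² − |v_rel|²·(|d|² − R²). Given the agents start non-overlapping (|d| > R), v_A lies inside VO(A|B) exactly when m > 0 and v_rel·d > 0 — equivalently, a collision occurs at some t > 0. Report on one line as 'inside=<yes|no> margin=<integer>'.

d = (13, 6),  |d|² = 205;  R = 7+2 = 9,  c = 205−9² = 124
v_rel = (11, 2),  |v_rel|² = 125;  v_rel·d = (11)·(13) + (2)·(6) = 155
125·t² − 310·t + 124 = 0  ⇒  m = 155² − 125·124 = 8525
m = 8525 > 0,  v_rel·d = 155 > 0  ⇒  inside

inside=yes margin=8525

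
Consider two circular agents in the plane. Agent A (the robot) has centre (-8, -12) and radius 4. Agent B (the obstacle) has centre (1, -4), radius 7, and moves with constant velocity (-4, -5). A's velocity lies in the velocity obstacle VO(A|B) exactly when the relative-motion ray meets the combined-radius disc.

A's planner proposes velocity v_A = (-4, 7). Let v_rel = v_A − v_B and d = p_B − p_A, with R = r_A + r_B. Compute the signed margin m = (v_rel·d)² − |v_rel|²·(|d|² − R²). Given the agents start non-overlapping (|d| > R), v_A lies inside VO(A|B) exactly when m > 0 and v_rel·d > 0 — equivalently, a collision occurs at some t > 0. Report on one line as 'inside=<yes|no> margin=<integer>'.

d = (9, 8),  |d|² = 145;  R = 4+7 = 11,  c = 145−11² = 24
v_rel = (0, 12),  |v_rel|² = 144;  v_rel·d = (0)·(9) + (12)·(8) = 96
144·t² − 192·t + 24 = 0  ⇒  m = 96² − 144·24 = 5760
m = 5760 > 0,  v_rel·d = 96 > 0  ⇒  inside

inside=yes margin=5760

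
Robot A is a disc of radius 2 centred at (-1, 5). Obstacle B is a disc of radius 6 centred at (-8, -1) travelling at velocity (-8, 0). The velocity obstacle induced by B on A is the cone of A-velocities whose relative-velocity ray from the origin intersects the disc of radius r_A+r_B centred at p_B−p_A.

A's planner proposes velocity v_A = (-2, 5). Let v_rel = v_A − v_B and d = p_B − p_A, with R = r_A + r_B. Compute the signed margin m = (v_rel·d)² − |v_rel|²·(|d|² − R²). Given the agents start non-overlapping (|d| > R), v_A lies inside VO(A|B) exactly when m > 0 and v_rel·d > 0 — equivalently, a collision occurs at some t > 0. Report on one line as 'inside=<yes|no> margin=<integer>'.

d = (-7, -6),  |d|² = 85;  R = 2+6 = 8,  c = 85−8² = 21
v_rel = (6, 5),  |v_rel|² = 61;  v_rel·d = (6)·(-7) + (5)·(-6) = -72
61·t² + 144·t + 21 = 0  ⇒  m = (-72)² − 61·21 = 3903
m = 3903 > 0,  v_rel·d = -72 < 0  ⇒  outside

inside=no margin=3903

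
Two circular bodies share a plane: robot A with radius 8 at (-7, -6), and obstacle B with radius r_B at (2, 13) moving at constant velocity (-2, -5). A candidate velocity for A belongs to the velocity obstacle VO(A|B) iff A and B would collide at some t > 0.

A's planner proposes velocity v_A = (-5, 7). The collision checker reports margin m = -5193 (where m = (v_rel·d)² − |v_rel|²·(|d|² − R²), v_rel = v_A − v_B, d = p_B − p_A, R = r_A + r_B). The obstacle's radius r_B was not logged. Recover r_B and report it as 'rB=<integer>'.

m = -5193
d = (9, 19);  v_rel = (-3, 12),  |v_rel|² = 153
v_rel×d = (-3)·(19) − (12)·(9) = -165
since m = R²·153 − (-165)²:  R² = (27225 + -5193) / 153 = 144
R = √144 = 12  ⇒  r_B = 12 − 8 = 4

rB=4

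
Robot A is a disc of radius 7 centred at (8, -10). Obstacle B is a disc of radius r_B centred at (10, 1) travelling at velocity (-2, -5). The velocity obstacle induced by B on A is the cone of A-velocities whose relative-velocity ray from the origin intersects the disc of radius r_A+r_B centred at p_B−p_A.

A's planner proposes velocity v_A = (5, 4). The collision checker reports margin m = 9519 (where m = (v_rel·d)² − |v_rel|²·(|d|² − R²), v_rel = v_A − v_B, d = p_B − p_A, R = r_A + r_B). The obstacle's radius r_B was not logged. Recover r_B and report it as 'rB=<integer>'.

m = 9519
d = (2, 11);  v_rel = (7, 9),  |v_rel|² = 130
v_rel×d = (7)·(11) − (9)·(2) = 59
since m = R²·130 − 59²:  R² = (3481 + 9519) / 130 = 100
R = √100 = 10  ⇒  r_B = 10 − 7 = 3

rB=3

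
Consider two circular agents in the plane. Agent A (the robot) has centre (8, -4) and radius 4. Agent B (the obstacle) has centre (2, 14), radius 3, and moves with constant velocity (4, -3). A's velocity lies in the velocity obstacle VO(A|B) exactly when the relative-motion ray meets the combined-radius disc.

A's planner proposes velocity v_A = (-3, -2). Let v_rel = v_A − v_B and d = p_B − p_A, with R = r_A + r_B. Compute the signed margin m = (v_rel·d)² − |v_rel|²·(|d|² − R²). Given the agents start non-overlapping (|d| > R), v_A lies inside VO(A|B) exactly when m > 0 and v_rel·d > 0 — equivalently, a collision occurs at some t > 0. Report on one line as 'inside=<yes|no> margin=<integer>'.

d = (-6, 18),  |d|² = 360;  R = 4+3 = 7,  c = 360−7² = 311
v_rel = (-7, 1),  |v_rel|² = 50;  v_rel·d = (-7)·(-6) + (1)·(18) = 60
50·t² − 120·t + 311 = 0  ⇒  m = 60² − 50·311 = -11950
m = -11950 < 0,  v_rel·d = 60 > 0  ⇒  outside

inside=no margin=-11950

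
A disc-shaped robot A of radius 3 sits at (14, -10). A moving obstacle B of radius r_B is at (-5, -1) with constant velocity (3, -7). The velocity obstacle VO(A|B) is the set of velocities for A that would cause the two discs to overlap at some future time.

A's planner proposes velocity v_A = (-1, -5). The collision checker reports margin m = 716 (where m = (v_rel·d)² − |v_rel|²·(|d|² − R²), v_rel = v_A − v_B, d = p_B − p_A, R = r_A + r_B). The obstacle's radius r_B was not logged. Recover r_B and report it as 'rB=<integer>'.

m = 716
d = (-19, 9);  v_rel = (-4, 2),  |v_rel|² = 20
v_rel×d = (-4)·(9) − (2)·(-19) = 2
since m = R²·20 − 2²:  R² = (4 + 716) / 20 = 36
R = √36 = 6  ⇒  r_B = 6 − 3 = 3

rB=3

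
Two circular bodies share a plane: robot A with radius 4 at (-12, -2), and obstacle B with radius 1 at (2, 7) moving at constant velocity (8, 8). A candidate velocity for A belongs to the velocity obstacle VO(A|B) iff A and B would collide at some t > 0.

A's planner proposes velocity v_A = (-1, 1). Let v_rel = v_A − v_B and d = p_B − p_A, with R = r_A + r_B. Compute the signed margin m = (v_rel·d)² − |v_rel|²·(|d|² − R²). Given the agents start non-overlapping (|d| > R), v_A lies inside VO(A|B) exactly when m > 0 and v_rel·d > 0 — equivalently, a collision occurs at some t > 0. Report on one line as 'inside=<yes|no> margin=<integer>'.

d = (14, 9),  |d|² = 277;  R = 4+1 = 5,  c = 277−5² = 252
v_rel = (-9, -7),  |v_rel|² = 130;  v_rel·d = (-9)·(14) + (-7)·(9) = -189
130·t² + 378·t + 252 = 0  ⇒  m = (-189)² − 130·252 = 2961
m = 2961 > 0,  v_rel·d = -189 < 0  ⇒  outside

inside=no margin=2961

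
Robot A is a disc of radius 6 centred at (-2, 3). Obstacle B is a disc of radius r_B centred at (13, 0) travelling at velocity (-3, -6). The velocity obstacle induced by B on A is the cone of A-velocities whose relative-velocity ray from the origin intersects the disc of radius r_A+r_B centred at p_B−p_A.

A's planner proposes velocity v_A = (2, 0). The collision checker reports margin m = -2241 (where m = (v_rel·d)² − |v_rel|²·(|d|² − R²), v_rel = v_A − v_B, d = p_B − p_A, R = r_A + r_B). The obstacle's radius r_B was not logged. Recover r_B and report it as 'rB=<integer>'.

m = -2241
d = (15, -3);  v_rel = (5, 6),  |v_rel|² = 61
v_rel×d = (5)·(-3) − (6)·(15) = -105
since m = R²·61 − (-105)²:  R² = (11025 + -2241) / 61 = 144
R = √144 = 12  ⇒  r_B = 12 − 6 = 6

rB=6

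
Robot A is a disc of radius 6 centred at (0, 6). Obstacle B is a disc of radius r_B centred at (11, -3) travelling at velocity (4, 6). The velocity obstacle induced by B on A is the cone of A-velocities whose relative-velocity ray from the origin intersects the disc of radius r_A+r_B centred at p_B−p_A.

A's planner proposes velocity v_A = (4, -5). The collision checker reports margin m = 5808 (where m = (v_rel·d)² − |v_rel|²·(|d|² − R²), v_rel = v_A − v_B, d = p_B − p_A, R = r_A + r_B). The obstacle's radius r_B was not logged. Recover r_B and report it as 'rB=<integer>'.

m = 5808
d = (11, -9);  v_rel = (0, -11),  |v_rel|² = 121
v_rel×d = (0)·(-9) − (-11)·(11) = 121
since m = R²·121 − 121²:  R² = (14641 + 5808) / 121 = 169
R = √169 = 13  ⇒  r_B = 13 − 6 = 7

rB=7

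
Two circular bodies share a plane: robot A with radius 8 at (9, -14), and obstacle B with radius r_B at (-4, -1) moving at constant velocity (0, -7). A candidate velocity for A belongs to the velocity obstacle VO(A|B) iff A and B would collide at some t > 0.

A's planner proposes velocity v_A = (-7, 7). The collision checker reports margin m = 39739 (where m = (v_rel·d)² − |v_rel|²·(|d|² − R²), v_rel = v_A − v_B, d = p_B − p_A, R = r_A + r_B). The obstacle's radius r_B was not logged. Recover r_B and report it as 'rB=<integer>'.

m = 39739
d = (-13, 13);  v_rel = (-7, 14),  |v_rel|² = 245
v_rel×d = (-7)·(13) − (14)·(-13) = 91
since m = R²·245 − 91²:  R² = (8281 + 39739) / 245 = 196
R = √196 = 14  ⇒  r_B = 14 − 8 = 6

rB=6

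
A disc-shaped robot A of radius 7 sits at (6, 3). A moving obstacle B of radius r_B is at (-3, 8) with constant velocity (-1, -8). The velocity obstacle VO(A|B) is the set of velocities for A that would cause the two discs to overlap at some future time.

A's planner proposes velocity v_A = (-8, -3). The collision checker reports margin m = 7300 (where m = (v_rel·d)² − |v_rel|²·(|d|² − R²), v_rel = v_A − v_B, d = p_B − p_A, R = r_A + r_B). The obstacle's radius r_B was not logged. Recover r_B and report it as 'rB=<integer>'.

m = 7300
d = (-9, 5);  v_rel = (-7, 5),  |v_rel|² = 74
v_rel×d = (-7)·(5) − (5)·(-9) = 10
since m = R²·74 − 10²:  R² = (100 + 7300) / 74 = 100
R = √100 = 10  ⇒  r_B = 10 − 7 = 3

rB=3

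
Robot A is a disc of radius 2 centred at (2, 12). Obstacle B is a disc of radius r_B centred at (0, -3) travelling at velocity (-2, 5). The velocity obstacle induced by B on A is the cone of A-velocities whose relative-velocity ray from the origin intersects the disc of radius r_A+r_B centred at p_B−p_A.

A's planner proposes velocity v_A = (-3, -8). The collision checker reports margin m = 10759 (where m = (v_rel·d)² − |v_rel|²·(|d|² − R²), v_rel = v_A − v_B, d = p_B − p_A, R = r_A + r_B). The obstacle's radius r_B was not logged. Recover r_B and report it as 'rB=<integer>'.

m = 10759
d = (-2, -15);  v_rel = (-1, -13),  |v_rel|² = 170
v_rel×d = (-1)·(-15) − (-13)·(-2) = -11
since m = R²·170 − (-11)²:  R² = (121 + 10759) / 170 = 64
R = √64 = 8  ⇒  r_B = 8 − 2 = 6

rB=6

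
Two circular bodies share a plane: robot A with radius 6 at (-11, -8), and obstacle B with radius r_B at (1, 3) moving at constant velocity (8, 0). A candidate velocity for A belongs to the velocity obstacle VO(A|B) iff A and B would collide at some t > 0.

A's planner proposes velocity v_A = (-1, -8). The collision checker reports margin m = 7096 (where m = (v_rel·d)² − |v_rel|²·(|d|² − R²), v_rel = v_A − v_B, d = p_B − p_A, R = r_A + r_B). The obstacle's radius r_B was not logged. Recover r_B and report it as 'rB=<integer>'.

m = 7096
d = (12, 11);  v_rel = (-9, -8),  |v_rel|² = 145
v_rel×d = (-9)·(11) − (-8)·(12) = -3
since m = R²·145 − (-3)²:  R² = (9 + 7096) / 145 = 49
R = √49 = 7  ⇒  r_B = 7 − 6 = 1

rB=1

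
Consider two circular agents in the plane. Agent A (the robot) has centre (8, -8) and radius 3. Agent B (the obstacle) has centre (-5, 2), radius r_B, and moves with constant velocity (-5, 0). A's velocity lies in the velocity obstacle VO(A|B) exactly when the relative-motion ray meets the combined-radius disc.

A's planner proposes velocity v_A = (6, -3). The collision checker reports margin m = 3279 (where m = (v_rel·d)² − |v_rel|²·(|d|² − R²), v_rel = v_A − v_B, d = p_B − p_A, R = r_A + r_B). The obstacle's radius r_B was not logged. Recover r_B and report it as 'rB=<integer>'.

m = 3279
d = (-13, 10);  v_rel = (11, -3),  |v_rel|² = 130
v_rel×d = (11)·(10) − (-3)·(-13) = 71
since m = R²·130 − 71²:  R² = (5041 + 3279) / 130 = 64
R = √64 = 8  ⇒  r_B = 8 − 3 = 5

rB=5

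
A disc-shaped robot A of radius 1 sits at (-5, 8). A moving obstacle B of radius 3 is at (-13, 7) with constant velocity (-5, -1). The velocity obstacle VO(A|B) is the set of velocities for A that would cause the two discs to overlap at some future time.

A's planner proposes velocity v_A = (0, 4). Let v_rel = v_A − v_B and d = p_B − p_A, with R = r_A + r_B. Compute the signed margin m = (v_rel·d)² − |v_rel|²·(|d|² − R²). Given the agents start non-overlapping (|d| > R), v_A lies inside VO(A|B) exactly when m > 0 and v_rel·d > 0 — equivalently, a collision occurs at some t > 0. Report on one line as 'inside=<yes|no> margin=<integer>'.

d = (-8, -1),  |d|² = 65;  R = 1+3 = 4,  c = 65−4² = 49
v_rel = (5, 5),  |v_rel|² = 50;  v_rel·d = (5)·(-8) + (5)·(-1) = -45
50·t² + 90·t + 49 = 0  ⇒  m = (-45)² − 50·49 = -425
m = -425 < 0,  v_rel·d = -45 < 0  ⇒  outside

inside=no margin=-425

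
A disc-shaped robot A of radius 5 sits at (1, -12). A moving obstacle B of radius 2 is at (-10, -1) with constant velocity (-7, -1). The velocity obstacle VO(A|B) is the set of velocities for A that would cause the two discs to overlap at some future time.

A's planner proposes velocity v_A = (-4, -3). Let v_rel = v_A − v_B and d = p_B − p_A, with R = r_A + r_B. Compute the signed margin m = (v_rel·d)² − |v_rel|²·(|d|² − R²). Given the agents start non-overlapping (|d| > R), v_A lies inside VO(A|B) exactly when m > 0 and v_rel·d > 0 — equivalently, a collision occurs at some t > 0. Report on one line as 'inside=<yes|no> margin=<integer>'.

d = (-11, 11),  |d|² = 242;  R = 5+2 = 7,  c = 242−7² = 193
v_rel = (3, -2),  |v_rel|² = 13;  v_rel·d = (3)·(-11) + (-2)·(11) = -55
13·t² + 110·t + 193 = 0  ⇒  m = (-55)² − 13·193 = 516
m = 516 > 0,  v_rel·d = -55 < 0  ⇒  outside

inside=no margin=516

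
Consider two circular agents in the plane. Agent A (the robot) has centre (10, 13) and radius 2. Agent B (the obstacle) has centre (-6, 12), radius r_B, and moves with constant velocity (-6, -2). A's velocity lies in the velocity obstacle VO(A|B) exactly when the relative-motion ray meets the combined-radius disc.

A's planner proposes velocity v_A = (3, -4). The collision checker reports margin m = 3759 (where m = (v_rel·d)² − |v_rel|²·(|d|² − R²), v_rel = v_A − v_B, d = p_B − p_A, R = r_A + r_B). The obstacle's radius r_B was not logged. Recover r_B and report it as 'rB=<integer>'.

m = 3759
d = (-16, -1);  v_rel = (9, -2),  |v_rel|² = 85
v_rel×d = (9)·(-1) − (-2)·(-16) = -41
since m = R²·85 − (-41)²:  R² = (1681 + 3759) / 85 = 64
R = √64 = 8  ⇒  r_B = 8 − 2 = 6

rB=6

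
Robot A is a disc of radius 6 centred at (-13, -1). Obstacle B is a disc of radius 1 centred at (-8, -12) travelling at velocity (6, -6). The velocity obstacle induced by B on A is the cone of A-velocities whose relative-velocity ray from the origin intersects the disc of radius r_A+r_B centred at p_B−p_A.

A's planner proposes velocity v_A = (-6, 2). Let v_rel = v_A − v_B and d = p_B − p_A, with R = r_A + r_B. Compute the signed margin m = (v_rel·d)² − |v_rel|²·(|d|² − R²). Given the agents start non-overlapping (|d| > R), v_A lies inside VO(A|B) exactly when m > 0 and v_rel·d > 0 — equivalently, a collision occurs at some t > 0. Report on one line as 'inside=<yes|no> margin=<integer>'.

d = (5, -11),  |d|² = 146;  R = 6+1 = 7,  c = 146−7² = 97
v_rel = (-12, 8),  |v_rel|² = 208;  v_rel·d = (-12)·(5) + (8)·(-11) = -148
208·t² + 296·t + 97 = 0  ⇒  m = (-148)² − 208·97 = 1728
m = 1728 > 0,  v_rel·d = -148 < 0  ⇒  outside

inside=no margin=1728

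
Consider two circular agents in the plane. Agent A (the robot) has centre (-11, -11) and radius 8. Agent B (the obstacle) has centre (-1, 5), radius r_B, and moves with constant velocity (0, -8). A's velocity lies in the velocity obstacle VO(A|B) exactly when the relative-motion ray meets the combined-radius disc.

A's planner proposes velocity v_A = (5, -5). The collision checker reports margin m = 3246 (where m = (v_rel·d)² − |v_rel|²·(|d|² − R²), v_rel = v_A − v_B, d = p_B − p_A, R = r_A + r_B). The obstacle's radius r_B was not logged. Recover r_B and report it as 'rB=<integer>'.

m = 3246
d = (10, 16);  v_rel = (5, 3),  |v_rel|² = 34
v_rel×d = (5)·(16) − (3)·(10) = 50
since m = R²·34 − 50²:  R² = (2500 + 3246) / 34 = 169
R = √169 = 13  ⇒  r_B = 13 − 8 = 5

rB=5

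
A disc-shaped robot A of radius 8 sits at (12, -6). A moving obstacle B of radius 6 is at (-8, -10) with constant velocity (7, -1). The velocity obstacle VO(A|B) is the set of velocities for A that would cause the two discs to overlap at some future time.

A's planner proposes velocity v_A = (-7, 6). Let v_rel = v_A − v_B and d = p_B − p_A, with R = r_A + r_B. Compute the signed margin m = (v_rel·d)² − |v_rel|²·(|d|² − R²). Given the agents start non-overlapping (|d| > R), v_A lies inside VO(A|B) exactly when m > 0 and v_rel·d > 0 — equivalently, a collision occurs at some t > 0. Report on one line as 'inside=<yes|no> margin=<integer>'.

d = (-20, -4),  |d|² = 416;  R = 8+6 = 14,  c = 416−14² = 220
v_rel = (-14, 7),  |v_rel|² = 245;  v_rel·d = (-14)·(-20) + (7)·(-4) = 252
245·t² − 504·t + 220 = 0  ⇒  m = 252² − 245·220 = 9604
m = 9604 > 0,  v_rel·d = 252 > 0  ⇒  inside

inside=yes margin=9604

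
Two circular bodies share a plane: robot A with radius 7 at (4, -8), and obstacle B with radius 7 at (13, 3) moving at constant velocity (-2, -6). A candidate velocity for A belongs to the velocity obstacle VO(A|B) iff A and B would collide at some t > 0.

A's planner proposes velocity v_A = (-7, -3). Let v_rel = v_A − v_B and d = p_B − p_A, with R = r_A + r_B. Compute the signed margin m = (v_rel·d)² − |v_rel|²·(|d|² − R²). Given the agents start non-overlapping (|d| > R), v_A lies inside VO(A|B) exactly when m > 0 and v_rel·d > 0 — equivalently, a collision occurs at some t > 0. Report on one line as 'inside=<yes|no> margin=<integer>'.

d = (9, 11),  |d|² = 202;  R = 7+7 = 14,  c = 202−14² = 6
v_rel = (-5, 3),  |v_rel|² = 34;  v_rel·d = (-5)·(9) + (3)·(11) = -12
34·t² + 24·t + 6 = 0  ⇒  m = (-12)² − 34·6 = -60
m = -60 < 0,  v_rel·d = -12 < 0  ⇒  outside

inside=no margin=-60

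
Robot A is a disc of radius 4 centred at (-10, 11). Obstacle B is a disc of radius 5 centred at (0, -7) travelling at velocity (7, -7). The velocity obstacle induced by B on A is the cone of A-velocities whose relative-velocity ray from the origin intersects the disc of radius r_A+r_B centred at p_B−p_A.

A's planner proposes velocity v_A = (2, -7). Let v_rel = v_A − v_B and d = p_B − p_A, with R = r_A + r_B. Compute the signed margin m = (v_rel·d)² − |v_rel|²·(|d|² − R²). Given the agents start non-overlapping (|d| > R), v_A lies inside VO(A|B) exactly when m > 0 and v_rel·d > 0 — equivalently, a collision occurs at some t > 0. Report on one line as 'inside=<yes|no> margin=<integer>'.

d = (10, -18),  |d|² = 424;  R = 4+5 = 9,  c = 424−9² = 343
v_rel = (-5, 0),  |v_rel|² = 25;  v_rel·d = (-5)·(10) + (0)·(-18) = -50
25·t² + 100·t + 343 = 0  ⇒  m = (-50)² − 25·343 = -6075
m = -6075 < 0,  v_rel·d = -50 < 0  ⇒  outside

inside=no margin=-6075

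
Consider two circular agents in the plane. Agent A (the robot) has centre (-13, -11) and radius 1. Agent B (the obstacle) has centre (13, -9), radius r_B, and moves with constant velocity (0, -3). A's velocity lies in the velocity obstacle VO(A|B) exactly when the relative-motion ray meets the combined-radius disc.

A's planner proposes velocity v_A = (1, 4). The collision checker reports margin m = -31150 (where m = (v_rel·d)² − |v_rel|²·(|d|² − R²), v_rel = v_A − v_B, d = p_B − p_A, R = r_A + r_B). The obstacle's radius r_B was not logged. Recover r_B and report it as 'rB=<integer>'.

m = -31150
d = (26, 2);  v_rel = (1, 7),  |v_rel|² = 50
v_rel×d = (1)·(2) − (7)·(26) = -180
since m = R²·50 − (-180)²:  R² = (32400 + -31150) / 50 = 25
R = √25 = 5  ⇒  r_B = 5 − 1 = 4

rB=4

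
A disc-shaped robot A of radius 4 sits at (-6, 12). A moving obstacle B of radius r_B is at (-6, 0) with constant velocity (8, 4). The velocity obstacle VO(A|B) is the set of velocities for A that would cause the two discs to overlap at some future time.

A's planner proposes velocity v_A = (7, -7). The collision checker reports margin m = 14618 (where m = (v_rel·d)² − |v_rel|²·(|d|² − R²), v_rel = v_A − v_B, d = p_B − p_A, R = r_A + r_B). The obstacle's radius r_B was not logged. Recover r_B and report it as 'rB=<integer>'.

m = 14618
d = (0, -12);  v_rel = (-1, -11),  |v_rel|² = 122
v_rel×d = (-1)·(-12) − (-11)·(0) = 12
since m = R²·122 − 12²:  R² = (144 + 14618) / 122 = 121
R = √121 = 11  ⇒  r_B = 11 − 4 = 7

rB=7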